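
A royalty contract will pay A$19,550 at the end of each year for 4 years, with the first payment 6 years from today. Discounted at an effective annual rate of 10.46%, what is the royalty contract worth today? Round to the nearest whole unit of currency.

A$37,312

Value one period before first payment (t=5): 19550 × [1 − (1+0.1046)^(−4)] / 0.1046 = 19550 × 3.138557 = 61,358.7863
PV₀ = 61,358.7863 / (1+0.1046)^5 = 61,358.7863 / 1.644467 = 37,312.2610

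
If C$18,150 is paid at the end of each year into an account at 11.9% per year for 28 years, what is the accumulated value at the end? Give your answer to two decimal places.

FV = PMT · [(1+i)^n − 1] / i = 18150 · 187.343795 = 3,400,289.8768

C$3,400,289.88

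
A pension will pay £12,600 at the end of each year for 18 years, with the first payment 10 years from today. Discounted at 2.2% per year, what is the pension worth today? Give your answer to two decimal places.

£152,603.98

PV at t=9 (ordinary 18-year annuity): 12600 × a(18|0.022) = 12600 × 14.731717 = 185,619.6352
PV₀ = 185,619.6352 / (1+0.022)^9 = 185,619.6352 / 1.216349 = 152,603.9773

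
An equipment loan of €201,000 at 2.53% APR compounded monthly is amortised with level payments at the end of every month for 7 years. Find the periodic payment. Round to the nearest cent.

With 12 periods per year: i = 0.00210833, n = 84.
Annuity-PV factor = 76.908049; PMT = 201000 / 76.908049 = 2,613.5106

€2,613.51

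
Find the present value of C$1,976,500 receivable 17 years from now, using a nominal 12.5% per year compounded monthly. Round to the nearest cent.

i = 0.125/12 = 0.0104167 per month; n = 17·12 = 204.
PV = FV·(1+i)^(−n) = 1,976,500 × 0.120753 = 238,668.2059

C$238,668.21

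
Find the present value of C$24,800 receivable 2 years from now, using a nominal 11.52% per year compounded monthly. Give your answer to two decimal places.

C$19,718.21

With 12 periods per year: i = 0.0096, n = 24.
PV = FV·(1+i)^(−n) = 24,800 × 0.795089 = 19,718.2094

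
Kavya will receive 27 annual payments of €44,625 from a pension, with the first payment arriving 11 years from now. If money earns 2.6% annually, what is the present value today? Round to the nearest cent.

Value one period before first payment (t=10): 44625 × [1 − (1+0.026)^(−27)] / 0.026 = 44625 × 19.228500 = 858,071.7908
Discount back 10 years: 858,071.7908 × (1+0.026)^(−10) = 858,071.7908 × 0.773618 = 663,819.5170

€663,819.52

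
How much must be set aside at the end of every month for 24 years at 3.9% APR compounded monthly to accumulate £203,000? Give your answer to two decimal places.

Periodic rate i = 0.039/12 = 0.00325; n = 24 × 12 = 288 periods.
PMT = 203000 / ( [(1+0.00325)^288 − 1] / 0.00325 ) = 203000 / 475.660023 = 426.7754

£426.78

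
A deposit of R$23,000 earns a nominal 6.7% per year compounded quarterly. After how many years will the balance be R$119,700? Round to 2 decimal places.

24.82 years

Periodic rate i = 0.067/4 = 0.01675.
(1+i)^n = 119700/23000 = 5.20435, so n = ln 5.20435 / ln 1.01675 = 99.2997 quarters
= 99.2997/4 years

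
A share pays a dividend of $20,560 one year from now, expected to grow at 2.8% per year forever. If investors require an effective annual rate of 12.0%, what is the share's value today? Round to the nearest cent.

PV = PMT / (i − g) = 20560 / (0.12 − 0.028) = 20560 / 0.092000 = 223,478.2609

$223,478.26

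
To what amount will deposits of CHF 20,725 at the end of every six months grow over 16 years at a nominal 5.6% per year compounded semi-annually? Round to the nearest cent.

CHF 1,050,906.35

i = 0.056/2 = 0.028 per half-year; n = 16·2 = 32.
Accumulation factor s(32|0.028) = 50.707182; FV = 20725 × 50.707182 = 1,050,906.3470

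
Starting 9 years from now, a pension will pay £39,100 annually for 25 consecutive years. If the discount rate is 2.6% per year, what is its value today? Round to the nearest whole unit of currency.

Value one period before first payment (t=8): 39100 × [1 − (1+0.026)^(−25)] / 0.026 = 39100 × 18.215380 = 712,221.3562
PV₀ = 712,221.3562 / (1+0.026)^8 = 712,221.3562 / 1.227945 = 580,010.8340

£580,011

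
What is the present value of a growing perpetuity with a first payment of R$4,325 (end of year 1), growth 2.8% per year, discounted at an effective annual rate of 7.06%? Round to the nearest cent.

PV = D₁/(r − g) = 4325/(0.0706 − 0.028) = 101,525.8216

R$101,525.82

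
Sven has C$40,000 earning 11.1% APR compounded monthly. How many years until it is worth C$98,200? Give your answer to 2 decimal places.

8.13 years

Periodic rate i = 0.111/12 = 0.00925.
(1+i)^n = 98200/40000 = 2.45500, so n = ln 2.45500 / ln 1.00925 = 97.5432 months
= 97.5432/12 years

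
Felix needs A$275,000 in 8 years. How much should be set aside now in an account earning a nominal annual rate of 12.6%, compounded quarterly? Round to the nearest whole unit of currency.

A$101,934

With 4 periods per year: i = 0.0315, n = 32.
Discount factor = (1+0.0315)^(−32) = 0.370668; PV = 275,000 × 0.370668 = 101,933.5759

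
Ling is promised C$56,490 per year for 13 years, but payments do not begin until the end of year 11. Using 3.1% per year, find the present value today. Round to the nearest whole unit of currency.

PV at t=10 (ordinary 13-year annuity): 56490 × a(13|0.031) = 56490 × 10.567260 = 596,944.5256
Discount back 10 years: 596,944.5256 × (1+0.031)^(−10) = 596,944.5256 × 0.736908 = 439,893.2733

C$439,893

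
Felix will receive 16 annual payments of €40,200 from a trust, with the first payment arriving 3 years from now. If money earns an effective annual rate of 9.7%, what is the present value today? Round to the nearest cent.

Value one period before first payment (t=2): 40200 × [1 − (1+0.097)^(−16)] / 0.097 = 40200 × 7.965469 = 320,211.8664
Discount back 2 years: 320,211.8664 × (1+0.097)^(−2) = 320,211.8664 × 0.830973 = 266,087.3123

€266,087.31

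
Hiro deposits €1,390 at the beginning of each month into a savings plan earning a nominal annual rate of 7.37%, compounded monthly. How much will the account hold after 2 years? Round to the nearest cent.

€36,045.85

With 12 periods per year: i = 0.00614167, n = 24.
FV = 1390 × [(1+0.00614167)^24 − 1] / 0.00614167 × (1+i) = 1390 × 25.932264 = 36,045.8468
(annuity-due: payments at period start, so ×(1+i).)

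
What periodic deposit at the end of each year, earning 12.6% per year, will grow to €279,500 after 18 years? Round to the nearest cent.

PMT = 279500 / ( [(1+0.126)^18 − 1] / 0.126 ) = 279500 / 59.255943 = 4,716.8264

€4,716.83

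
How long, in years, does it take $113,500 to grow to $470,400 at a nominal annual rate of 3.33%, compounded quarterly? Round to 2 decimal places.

42.87 years

Periodic rate i = 0.0333/4 = 0.008325.
(1+i)^n = 470400/113500 = 4.14449, so n = ln 4.14449 / ln 1.00832 = 171.4944 quarters
= 171.4944/4 years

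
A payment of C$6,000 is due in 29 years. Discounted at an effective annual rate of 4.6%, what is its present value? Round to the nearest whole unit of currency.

PV = 6,000 / (1 + 0.046)^29 = 6,000 / 3.684842 = 1,628.2924

C$1,628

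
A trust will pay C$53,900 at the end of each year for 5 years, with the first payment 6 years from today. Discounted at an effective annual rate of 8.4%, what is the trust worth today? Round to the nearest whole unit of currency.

Value one period before first payment (t=5): 53900 × [1 − (1+0.084)^(−5)] / 0.084 = 53900 × 3.950969 = 212,957.2054
PV₀ = 212,957.2054 / (1+0.084)^5 = 212,957.2054 / 1.496740 = 142,280.6787

C$142,281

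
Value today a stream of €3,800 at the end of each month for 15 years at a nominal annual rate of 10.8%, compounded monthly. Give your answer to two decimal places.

€338,057.29

i = 0.108/12 = 0.009 per month; n = 15·12 = 180.
Annuity factor a(180|0.009) = 88.962445; PV = 3800 × 88.962445 = 338,057.2926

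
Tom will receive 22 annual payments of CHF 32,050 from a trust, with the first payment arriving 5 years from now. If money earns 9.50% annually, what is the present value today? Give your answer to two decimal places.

PV at t=4 (ordinary 22-year annuity): 32050 × a(22|0.095) = 32050 × 9.096876 = 291,554.8857
PV₀ = 291,554.8857 / (1+0.095)^4 = 291,554.8857 / 1.437661 = 202,798.0836

CHF 202,798.08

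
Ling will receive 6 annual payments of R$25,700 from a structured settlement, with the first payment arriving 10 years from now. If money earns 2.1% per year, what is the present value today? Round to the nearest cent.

R$118,997.03

PV at t=9 (ordinary 6-year annuity): 25700 × a(6|0.021) = 25700 × 5.582576 = 143,472.2110
Discount back 9 years: 143,472.2110 × (1+0.021)^(−9) = 143,472.2110 × 0.829408 = 118,997.0273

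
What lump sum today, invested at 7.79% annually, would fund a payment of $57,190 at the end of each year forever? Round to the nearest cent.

$734,146.34

PV = PMT / i = 57190 / 0.0779 = 734,146.3415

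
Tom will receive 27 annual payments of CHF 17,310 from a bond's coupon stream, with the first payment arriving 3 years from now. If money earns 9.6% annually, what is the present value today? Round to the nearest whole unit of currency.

PV at t=2 (ordinary 27-year annuity): 17310 × a(27|0.096) = 17310 × 9.539981 = 165,137.0746
Discount back 2 years: 165,137.0746 × (1+0.096)^(−2) = 165,137.0746 × 0.832490 = 137,474.9210

CHF 137,475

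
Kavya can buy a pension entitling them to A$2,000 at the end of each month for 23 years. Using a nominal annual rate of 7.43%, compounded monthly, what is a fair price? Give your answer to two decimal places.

With 12 periods per year: i = 0.00619167, n = 276.
Annuity factor a(276|0.00619167) = 132.109606; PV = 2000 × 132.109606 = 264,219.2126

A$264,219.21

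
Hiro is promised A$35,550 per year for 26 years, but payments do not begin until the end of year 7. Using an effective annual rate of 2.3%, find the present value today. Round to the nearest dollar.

PV at t=6 (ordinary 26-year annuity): 35550 × a(26|0.023) = 35550 × 19.406620 = 689,905.3567
Discount back 6 years: 689,905.3567 × (1+0.023)^(−6) = 689,905.3567 × 0.872461 = 601,915.7601

A$601,916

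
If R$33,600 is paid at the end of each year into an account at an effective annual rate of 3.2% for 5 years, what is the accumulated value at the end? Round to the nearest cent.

FV = 33600 × [(1+0.032)^5 − 1] / 0.032 = 33600 × 5.330405 = 179,101.6043

R$179,101.60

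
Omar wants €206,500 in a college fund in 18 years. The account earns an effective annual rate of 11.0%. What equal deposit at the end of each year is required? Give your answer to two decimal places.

FV-annuity factor = 50.395936; PMT = 206500 / 50.395936 = 4,097.5527

€4,097.55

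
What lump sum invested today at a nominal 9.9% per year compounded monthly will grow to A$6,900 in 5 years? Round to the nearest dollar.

With 12 periods per year: i = 0.00825, n = 60.
PV = FV·(1+i)^(−n) = 6,900 × 0.610810 = 4,214.5892

A$4,215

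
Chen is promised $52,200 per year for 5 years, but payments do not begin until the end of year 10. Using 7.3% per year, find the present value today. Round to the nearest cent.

PV at t=9 (ordinary 5-year annuity): 52200 × a(5|0.073) = 52200 × 4.067472 = 212,322.0195
PV₀ = 212,322.0195 / (1+0.073)^9 = 212,322.0195 / 1.885374 = 112,615.3364

$112,615.34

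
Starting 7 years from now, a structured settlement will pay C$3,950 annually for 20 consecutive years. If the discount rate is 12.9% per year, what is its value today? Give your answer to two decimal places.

C$13,479.70

PV at t=6 (ordinary 20-year annuity): 3950 × a(20|0.129) = 3950 × 7.067189 = 27,915.3962
PV₀ = 27,915.3962 / (1+0.129)^6 = 27,915.3962 / 2.070922 = 13,479.6975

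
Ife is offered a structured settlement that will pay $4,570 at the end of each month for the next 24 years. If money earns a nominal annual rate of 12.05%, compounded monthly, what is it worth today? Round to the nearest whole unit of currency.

$429,495

i = 0.1205/12 = 0.0100417 per month; n = 24·12 = 288.
PV = 4570 × [1 − (1+0.0100417)^(−288)] / 0.0100417 = 4570 × 93.981313 = 429,494.5987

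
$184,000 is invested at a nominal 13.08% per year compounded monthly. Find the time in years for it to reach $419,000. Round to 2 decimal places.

Periodic rate i = 0.1308/12 = 0.0109.
n = ln(419000/184000) / ln(1+0.0109) = ln(2.27717) / 0.010841 = 75.9094 months
= 75.9094/12 years

6.33 years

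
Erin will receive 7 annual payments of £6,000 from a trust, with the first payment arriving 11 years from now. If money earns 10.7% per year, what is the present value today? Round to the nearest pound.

£10,330

PV at t=10 (ordinary 7-year annuity): 6000 × a(7|0.107) = 6000 × 4.758223 = 28,549.3354
Discount back 10 years: 28,549.3354 × (1+0.107)^(−10) = 28,549.3354 × 0.361846 = 10,330.4632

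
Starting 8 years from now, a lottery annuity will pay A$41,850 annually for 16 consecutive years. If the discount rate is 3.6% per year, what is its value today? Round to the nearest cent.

A$392,189.24

Value one period before first payment (t=7): 41850 × [1 − (1+0.036)^(−16)] / 0.036 = 41850 × 12.003793 = 502,358.7442
Discount back 7 years: 502,358.7442 × (1+0.036)^(−7) = 502,358.7442 × 0.780696 = 392,189.2436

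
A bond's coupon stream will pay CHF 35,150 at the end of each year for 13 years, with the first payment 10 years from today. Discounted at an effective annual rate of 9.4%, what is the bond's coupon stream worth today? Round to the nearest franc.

CHF 114,777

Value one period before first payment (t=9): 35150 × [1 − (1+0.094)^(−13)] / 0.094 = 35150 × 7.329677 = 257,638.1585
Discount back 9 years: 257,638.1585 × (1+0.094)^(−9) = 257,638.1585 × 0.445496 = 114,776.8465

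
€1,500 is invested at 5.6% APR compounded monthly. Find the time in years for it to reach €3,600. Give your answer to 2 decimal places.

15.67 years

Periodic rate i = 0.056/12 = 0.00466667.
n = ln(3600/1500) / ln(1+0.00466667) = ln(2.40000) / 0.004656 = 188.0378 months
= 188.0378/12 years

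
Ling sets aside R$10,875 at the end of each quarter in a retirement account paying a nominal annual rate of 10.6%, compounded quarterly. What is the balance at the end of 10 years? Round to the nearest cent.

i = 0.106/4 = 0.0265 per quarter; n = 10·4 = 40.
FV = PMT · [(1+i)^n − 1] / i = 10875 · 69.690861 = 757,888.1098

R$757,888.11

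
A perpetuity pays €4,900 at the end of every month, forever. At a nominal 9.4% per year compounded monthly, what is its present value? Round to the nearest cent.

€625,531.91

Periodic rate i = 0.094/12 = 0.00783333.
PV = C/r = 4900/0.00783333 = 625,531.9149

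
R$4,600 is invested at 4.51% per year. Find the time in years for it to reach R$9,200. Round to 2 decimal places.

n = ln(9200/4600) / ln(1+0.0451) = ln(2.00000) / 0.044113 = 15.7131 years

15.71 years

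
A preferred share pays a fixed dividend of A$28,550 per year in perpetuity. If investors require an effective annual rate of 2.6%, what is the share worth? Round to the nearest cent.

PV = C/r = 28550/0.026 = 1,098,076.9231

A$1,098,076.92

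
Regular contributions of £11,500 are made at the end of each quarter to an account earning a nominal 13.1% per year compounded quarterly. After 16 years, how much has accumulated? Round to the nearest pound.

£2,410,574

With 4 periods per year: i = 0.03275, n = 64.
Accumulation factor s(64|0.03275) = 209.615172; FV = 11500 × 209.615172 = 2,410,574.4816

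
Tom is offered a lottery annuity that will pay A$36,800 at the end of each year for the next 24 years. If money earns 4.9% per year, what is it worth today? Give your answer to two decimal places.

PV = PMT · [1 − (1+i)^(−n)] / i = 36800 · 13.933872 = 512,766.5062

A$512,766.51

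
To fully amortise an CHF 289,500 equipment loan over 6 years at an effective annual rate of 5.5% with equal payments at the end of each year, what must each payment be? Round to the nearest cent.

PMT = 289500 / ( [1 − (1+0.055)^(−6)] / 0.055 ) = 289500 / 4.995530 = 57,951.8053

CHF 57,951.81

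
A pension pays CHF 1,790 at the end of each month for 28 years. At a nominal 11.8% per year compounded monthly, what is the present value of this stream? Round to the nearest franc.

i = 0.118/12 = 0.00983333 per month; n = 28·12 = 336.
PV = 1790 × [1 − (1+0.00983333)^(−336)] / 0.00983333 = 1790 × 97.898276 = 175,237.9141

CHF 175,238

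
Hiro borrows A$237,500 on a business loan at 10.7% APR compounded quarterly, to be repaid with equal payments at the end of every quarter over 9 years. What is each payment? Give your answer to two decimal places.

A$10,357.36

Periodic rate i = 0.107/4 = 0.02675; n = 9 × 4 = 36 periods.
Annuity-PV factor = 22.930557; PMT = 237500 / 22.930557 = 10,357.3585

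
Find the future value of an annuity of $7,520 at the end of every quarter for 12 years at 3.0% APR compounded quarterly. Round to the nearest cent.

With 4 periods per year: i = 0.0075, n = 48.
FV = PMT · [(1+i)^n − 1] / i = 7520 · 57.520711 = 432,555.7475

$432,555.75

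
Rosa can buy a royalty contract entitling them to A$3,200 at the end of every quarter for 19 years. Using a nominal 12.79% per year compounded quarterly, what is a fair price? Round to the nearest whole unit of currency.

With 4 periods per year: i = 0.031975, n = 76.
PV = 3200 × [1 − (1+0.031975)^(−76)] / 0.031975 = 3200 × 28.414657 = 90,926.9025

A$90,927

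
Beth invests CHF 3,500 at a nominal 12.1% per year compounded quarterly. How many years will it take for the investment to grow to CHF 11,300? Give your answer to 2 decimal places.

9.83 years

Periodic rate i = 0.121/4 = 0.03025.
n = ln(11300/3500) / ln(1+0.03025) = ln(3.22857) / 0.029801 = 39.3282 quarters
= 39.3282/4 years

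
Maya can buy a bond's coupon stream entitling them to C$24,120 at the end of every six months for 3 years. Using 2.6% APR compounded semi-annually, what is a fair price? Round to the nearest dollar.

Periodic rate i = 0.026/2 = 0.013; n = 3 × 2 = 6 periods.
Annuity factor a(6|0.013) = 5.736194; PV = 24120 × 5.736194 = 138,357.0043

C$138,357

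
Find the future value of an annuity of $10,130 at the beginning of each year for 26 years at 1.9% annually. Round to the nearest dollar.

$342,967

FV = 10130 × [(1+0.019)^26 − 1] / 0.019 × (1+i) = 10130 × 33.856598 = 342,967.3383
(annuity-due: payments at period start, so ×(1+i).)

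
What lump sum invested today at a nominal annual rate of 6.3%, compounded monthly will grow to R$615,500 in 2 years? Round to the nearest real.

R$542,813

Periodic rate i = 0.063/12 = 0.00525; n = 2 × 12 = 24 periods.
PV = 615,500 / (1 + 0.00525)^24 = 615,500 / 1.133908 = 542,812.8181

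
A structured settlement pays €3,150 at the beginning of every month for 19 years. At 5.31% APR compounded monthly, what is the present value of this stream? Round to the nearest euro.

With 12 periods per year: i = 0.004425, n = 228.
PV = 3150 × [1 − (1+0.004425)^(−228)] / 0.004425 × (1+i) = 3150 × 144.039708 = 453,725.0814
Payments are at the start of each period, so multiply by (1+i).

€453,725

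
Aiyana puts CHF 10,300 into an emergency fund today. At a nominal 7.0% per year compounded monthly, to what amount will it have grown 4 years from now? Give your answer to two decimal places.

CHF 13,617.15

i = 0.07/12 = 0.00583333 per month; n = 4·12 = 48.
FV = PV·(1+i)^n = 10,300 × 1.322054 = 13,617.1549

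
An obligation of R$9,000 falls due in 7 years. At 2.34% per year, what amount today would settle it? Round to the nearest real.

PV = 9,000 / (1 + 0.0234)^7 = 9,000 / 1.175758 = 7,654.6374

R$7,655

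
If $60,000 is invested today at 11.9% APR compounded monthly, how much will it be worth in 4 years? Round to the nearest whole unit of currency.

Periodic rate i = 0.119/12 = 0.00991667; n = 4 × 12 = 48 periods.
FV = PV·(1+i)^n = 60,000 × 1.605853 = 96,351.2033

$96,351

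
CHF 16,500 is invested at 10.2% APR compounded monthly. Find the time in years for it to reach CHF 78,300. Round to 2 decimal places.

Periodic rate i = 0.102/12 = 0.0085.
(1+i)^n = 78300/16500 = 4.74545, so n = ln 4.74545 / ln 1.0085 = 183.9760 months
= 183.9760/12 years

15.33 years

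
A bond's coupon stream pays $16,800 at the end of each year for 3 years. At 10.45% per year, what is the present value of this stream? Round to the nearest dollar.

PV = 16800 × [1 − (1+0.1045)^(−3)] / 0.1045 = 16800 × 2.467282 = 41,450.3346

$41,450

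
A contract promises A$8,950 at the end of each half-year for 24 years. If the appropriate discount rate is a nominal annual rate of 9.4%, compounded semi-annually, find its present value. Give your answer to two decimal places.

A$169,422.38

i = 0.094/2 = 0.047 per half-year; n = 24·2 = 48.
Annuity factor a(48|0.047) = 18.929875; PV = 8950 × 18.929875 = 169,422.3808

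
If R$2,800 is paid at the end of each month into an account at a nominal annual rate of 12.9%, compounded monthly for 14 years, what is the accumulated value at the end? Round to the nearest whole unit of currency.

With 12 periods per year: i = 0.01075, n = 168.
Accumulation factor s(168|0.01075) = 467.690921; FV = 2800 × 467.690921 = 1,309,534.5788

R$1,309,535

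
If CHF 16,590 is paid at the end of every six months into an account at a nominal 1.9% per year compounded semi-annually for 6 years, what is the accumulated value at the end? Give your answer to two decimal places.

i = 0.019/2 = 0.0095 per half-year; n = 6·2 = 12.
FV = 16590 × [(1+0.0095)^12 − 1] / 0.0095 = 16590 × 12.647286 = 209,818.4735

CHF 209,818.47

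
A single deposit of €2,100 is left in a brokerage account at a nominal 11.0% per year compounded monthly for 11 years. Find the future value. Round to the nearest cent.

€7,003.61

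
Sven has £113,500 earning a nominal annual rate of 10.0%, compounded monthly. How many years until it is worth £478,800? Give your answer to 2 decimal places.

Periodic rate i = 0.1/12 = 0.00833333.
n = ln(478800/113500) / ln(1+0.00833333) = ln(4.21850) / 0.008299 = 173.4564 months
= 173.4564/12 years

14.45 years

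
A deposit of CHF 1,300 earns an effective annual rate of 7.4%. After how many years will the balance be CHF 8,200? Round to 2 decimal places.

(1+i)^n = 8200/1300 = 6.30769, so n = ln 6.30769 / ln 1.074 = 25.7987 years

25.80 years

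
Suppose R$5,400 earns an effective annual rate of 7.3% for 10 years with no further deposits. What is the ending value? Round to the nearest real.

FV = 5,400 × (1 + 0.073)^10 = 10,924.2336

R$10,924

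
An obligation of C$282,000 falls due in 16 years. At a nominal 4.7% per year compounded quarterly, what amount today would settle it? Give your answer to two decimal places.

Periodic rate i = 0.047/4 = 0.01175; n = 16 × 4 = 64 periods.
PV = FV·(1+i)^(−n) = 282,000 × 0.473494 = 133,525.2723

C$133,525.27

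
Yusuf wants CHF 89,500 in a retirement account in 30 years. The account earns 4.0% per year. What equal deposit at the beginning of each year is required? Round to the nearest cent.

CHF 1,534.42

PMT = 89500 / ( [(1+0.04)^30 − 1] / 0.04 × (1+i) ) = 89500 / 58.328335 = 1,534.4172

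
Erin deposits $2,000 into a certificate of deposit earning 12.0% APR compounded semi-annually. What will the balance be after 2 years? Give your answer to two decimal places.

$2,524.95

With 2 periods per year: i = 0.06, n = 4.
FV = 2,000 × (1 + 0.06)^4 = 2,524.9539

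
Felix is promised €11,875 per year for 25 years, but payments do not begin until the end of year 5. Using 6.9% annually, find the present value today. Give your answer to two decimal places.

PV at t=4 (ordinary 25-year annuity): 11875 × a(25|0.069) = 11875 × 11.759322 = 139,641.9439
PV₀ = 139,641.9439 / (1+0.069)^4 = 139,641.9439 / 1.305903 = 106,931.3538

€106,931.35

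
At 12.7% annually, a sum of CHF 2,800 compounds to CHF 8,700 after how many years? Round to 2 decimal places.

(1+i)^n = 8700/2800 = 3.10714, so n = ln 3.10714 / ln 1.127 = 9.4824 years

9.48 years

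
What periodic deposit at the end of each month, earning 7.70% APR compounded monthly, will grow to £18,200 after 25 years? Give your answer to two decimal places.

Periodic rate i = 0.077/12 = 0.00641667; n = 25 × 12 = 300 periods.
FV-annuity factor = 905.940871; PMT = 18200 / 905.940871 = 20.0896

£20.09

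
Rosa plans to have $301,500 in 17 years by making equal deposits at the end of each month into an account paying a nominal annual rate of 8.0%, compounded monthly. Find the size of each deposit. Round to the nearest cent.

$698.24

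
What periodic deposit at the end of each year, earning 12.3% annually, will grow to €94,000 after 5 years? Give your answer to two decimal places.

€14,708.59

PMT = 94000 / ( [(1+0.123)^5 − 1] / 0.123 ) = 94000 / 6.390823 = 14,708.5902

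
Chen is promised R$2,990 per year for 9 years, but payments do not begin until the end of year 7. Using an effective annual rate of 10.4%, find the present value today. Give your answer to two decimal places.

R$9,361.20

Value one period before first payment (t=6): 2990 × [1 − (1+0.104)^(−9)] / 0.104 = 2990 × 5.668586 = 16,949.0712
Discount back 6 years: 16,949.0712 × (1+0.104)^(−6) = 16,949.0712 × 0.552313 = 9,361.1987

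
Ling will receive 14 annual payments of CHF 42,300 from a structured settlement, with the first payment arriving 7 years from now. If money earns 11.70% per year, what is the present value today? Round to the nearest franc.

CHF 146,593

PV at t=6 (ordinary 14-year annuity): 42300 × a(14|0.117) = 42300 × 6.731201 = 284,729.8204
PV₀ = 284,729.8204 / (1+0.117)^6 = 284,729.8204 / 1.942312 = 146,593.2305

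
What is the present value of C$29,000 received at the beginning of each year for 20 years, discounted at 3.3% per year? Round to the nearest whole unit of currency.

C$433,570

PV = PMT · [1 − (1+i)^(−n)] / i × (1+i) = 29000 · 14.950689 = 433,569.9721
Payments are at the start of each period, so multiply by (1+i).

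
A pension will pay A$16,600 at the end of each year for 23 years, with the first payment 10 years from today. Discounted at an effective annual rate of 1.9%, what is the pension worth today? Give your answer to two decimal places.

A$259,153.77

Value one period before first payment (t=9): 16600 × [1 − (1+0.019)^(−23)] / 0.019 = 16600 × 18.493414 = 306,990.6797
Discount back 9 years: 306,990.6797 × (1+0.019)^(−9) = 306,990.6797 × 0.844175 = 259,153.7719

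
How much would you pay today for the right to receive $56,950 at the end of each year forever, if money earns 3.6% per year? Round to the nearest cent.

$1,581,944.44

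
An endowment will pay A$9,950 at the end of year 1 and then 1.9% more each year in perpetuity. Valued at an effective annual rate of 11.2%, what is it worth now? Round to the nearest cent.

A$106,989.25

PV = PMT / (i − g) = 9950 / (0.112 − 0.019) = 9950 / 0.093000 = 106,989.2473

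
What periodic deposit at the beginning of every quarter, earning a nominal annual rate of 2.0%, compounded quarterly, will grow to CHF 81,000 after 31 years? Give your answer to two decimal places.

CHF 470.74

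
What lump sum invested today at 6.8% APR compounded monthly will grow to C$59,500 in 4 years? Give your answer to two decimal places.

i = 0.068/12 = 0.00566667 per month; n = 4·12 = 48.
PV = 59,500 / (1 + 0.00566667)^48 = 59,500 / 1.311580 = 45,365.1451

C$45,365.15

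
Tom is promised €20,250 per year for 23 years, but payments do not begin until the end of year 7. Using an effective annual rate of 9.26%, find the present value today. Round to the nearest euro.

Value one period before first payment (t=6): 20250 × [1 − (1+0.0926)^(−23)] / 0.0926 = 20250 × 9.390556 = 190,158.7615
PV₀ = 190,158.7615 / (1+0.0926)^6 = 190,158.7615 / 1.701246 = 111,776.1542

€111,776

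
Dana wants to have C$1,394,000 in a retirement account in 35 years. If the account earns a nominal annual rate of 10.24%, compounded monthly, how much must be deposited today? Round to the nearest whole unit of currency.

C$39,297

Periodic rate i = 0.1024/12 = 0.00853333; n = 35 × 12 = 420 periods.
Discount factor = (1+0.00853333)^(−420) = 0.028190; PV = 1,394,000 × 0.028190 = 39,296.5954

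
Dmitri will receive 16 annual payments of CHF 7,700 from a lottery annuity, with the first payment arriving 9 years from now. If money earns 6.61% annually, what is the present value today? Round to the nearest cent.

CHF 44,738.99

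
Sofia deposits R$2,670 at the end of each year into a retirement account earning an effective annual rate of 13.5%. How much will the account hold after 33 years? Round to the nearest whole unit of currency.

Accumulation factor s(33|0.135) = 476.240889; FV = 2670 × 476.240889 = 1,271,563.1725

R$1,271,563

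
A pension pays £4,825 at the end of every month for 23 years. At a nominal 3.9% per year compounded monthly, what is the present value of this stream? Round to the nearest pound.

£878,321

Periodic rate i = 0.039/12 = 0.00325; n = 23 × 12 = 276 periods.
Annuity factor a(276|0.00325) = 182.035460; PV = 4825 × 182.035460 = 878,321.0966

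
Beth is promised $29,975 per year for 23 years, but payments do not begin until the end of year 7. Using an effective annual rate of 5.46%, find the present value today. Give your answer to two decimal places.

Value one period before first payment (t=6): 29975 × [1 − (1+0.0546)^(−23)] / 0.0546 = 29975 × 12.922536 = 387,353.0215
PV₀ = 387,353.0215 / (1+0.0546)^6 = 387,353.0215 / 1.375709 = 281,566.0874

$281,566.09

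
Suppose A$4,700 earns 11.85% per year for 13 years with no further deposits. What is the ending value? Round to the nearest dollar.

A$20,154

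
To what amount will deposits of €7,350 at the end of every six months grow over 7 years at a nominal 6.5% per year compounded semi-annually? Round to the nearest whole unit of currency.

Periodic rate i = 0.065/2 = 0.0325; n = 7 × 2 = 14 periods.
Accumulation factor s(14|0.0325) = 17.378684; FV = 7350 × 17.378684 = 127,733.3278

€127,733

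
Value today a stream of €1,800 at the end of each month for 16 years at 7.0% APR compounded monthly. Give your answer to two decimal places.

Periodic rate i = 0.07/12 = 0.00583333; n = 16 × 12 = 192 periods.
PV = PMT · [1 − (1+i)^(−n)] / i = 1800 · 115.312587 = 207,562.6560

€207,562.66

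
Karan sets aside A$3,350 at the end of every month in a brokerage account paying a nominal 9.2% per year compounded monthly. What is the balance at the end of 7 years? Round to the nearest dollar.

A$393,004

i = 0.092/12 = 0.00766667 per month; n = 7·12 = 84.
FV = 3350 × [(1+0.00766667)^84 − 1] / 0.00766667 = 3350 × 117.314488 = 393,003.5360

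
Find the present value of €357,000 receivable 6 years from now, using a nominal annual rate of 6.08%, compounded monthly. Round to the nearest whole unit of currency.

€248,106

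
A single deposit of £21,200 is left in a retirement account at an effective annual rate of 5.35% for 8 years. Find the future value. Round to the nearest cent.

£32,167.12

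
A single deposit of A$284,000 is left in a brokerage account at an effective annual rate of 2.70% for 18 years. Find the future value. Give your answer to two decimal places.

A$458,760.82

284,000 × (1+0.027)^18 = 284,000 × 1.615355 = 458,760.8247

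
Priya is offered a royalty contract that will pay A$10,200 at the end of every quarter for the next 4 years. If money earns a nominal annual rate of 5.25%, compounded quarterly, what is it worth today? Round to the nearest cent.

i = 0.0525/4 = 0.013125 per quarter; n = 4·4 = 16.
PV = 10200 × [1 − (1+0.013125)^(−16)] / 0.013125 = 10200 × 14.347245 = 146,341.8986

A$146,341.90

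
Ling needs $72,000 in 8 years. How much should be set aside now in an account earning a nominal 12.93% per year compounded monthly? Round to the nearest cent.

With 12 periods per year: i = 0.010775, n = 96.
Discount factor = (1+0.010775)^(−96) = 0.357412; PV = 72,000 × 0.357412 = 25,733.6439

$25,733.64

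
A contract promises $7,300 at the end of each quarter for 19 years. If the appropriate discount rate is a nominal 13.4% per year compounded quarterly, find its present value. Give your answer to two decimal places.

i = 0.134/4 = 0.0335 per quarter; n = 19·4 = 76.
Annuity factor a(76|0.0335) = 27.410921; PV = 7300 × 27.410921 = 200,099.7268

$200,099.73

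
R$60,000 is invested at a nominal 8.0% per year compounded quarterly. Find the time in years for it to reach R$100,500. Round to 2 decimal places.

Periodic rate i = 0.08/4 = 0.02.
n = ln(100500/60000) / ln(1+0.02) = ln(1.67500) / 0.019803 = 26.0477 quarters
= 26.0477/4 years

6.51 years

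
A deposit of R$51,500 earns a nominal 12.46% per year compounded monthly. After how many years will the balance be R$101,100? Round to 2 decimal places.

5.44 years

Periodic rate i = 0.1246/12 = 0.0103833.
n = ln(101100/51500) / ln(1+0.0103833) = ln(1.96311) / 0.010330 = 65.2993 months
= 65.2993/12 years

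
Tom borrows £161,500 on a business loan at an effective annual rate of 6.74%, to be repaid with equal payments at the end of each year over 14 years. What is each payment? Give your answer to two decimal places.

£18,179.82

PMT = 161500 / ( [1 − (1+0.0674)^(−14)] / 0.0674 ) = 161500 / 8.883474 = 18,179.8249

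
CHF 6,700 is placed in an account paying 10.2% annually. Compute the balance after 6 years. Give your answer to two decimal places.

6,700 × (1+0.102)^6 = 6,700 × 1.790975 = 11,999.5337

CHF 11,999.53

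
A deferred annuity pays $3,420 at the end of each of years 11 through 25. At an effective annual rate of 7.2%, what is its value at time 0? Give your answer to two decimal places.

Value one period before first payment (t=10): 3420 × [1 − (1+0.072)^(−15)] / 0.072 = 3420 × 8.993967 = 30,759.3688
Discount back 10 years: 30,759.3688 × (1+0.072)^(−10) = 30,759.3688 × 0.498944 = 15,347.2146

$15,347.21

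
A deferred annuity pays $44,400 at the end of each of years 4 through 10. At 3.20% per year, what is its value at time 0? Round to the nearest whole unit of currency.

Value one period before first payment (t=3): 44400 × [1 − (1+0.032)^(−7)] / 0.032 = 44400 × 6.183590 = 274,551.3917
PV₀ = 274,551.3917 / (1+0.032)^3 = 274,551.3917 / 1.099105 = 249,795.4696

$249,795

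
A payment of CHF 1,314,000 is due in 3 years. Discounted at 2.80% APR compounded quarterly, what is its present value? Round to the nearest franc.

CHF 1,208,486

i = 0.028/4 = 0.007 per quarter; n = 3·4 = 12.
PV = 1,314,000 / (1 + 0.007)^12 = 1,314,000 / 1.087311 = 1,208,486.2643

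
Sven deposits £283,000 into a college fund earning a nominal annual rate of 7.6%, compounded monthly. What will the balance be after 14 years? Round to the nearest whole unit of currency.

Periodic rate i = 0.076/12 = 0.00633333; n = 14 × 12 = 168 periods.
FV = PV·(1+i)^n = 283,000 × 2.888233 = 817,369.8810

£817,370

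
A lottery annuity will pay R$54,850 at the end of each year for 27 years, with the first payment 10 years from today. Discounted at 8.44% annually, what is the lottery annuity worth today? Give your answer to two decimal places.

Value one period before first payment (t=9): 54850 × [1 − (1+0.0844)^(−27)] / 0.0844 = 54850 × 10.519293 = 576,983.2092
PV₀ = 576,983.2092 / (1+0.0844)^9 = 576,983.2092 / 2.073507 = 278,264.3658

R$278,264.37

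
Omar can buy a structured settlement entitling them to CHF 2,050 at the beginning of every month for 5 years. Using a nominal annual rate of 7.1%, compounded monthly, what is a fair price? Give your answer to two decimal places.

CHF 103,893.91

i = 0.071/12 = 0.00591667 per month; n = 5·12 = 60.
PV = 2050 × [1 − (1+0.00591667)^(−60)] / 0.00591667 × (1+i) = 2050 × 50.679955 = 103,893.9082
(annuity-due: payments at period start, so ×(1+i).)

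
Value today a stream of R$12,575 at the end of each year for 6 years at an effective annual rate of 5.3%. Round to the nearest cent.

R$63,219.01

PV = PMT · [1 − (1+i)^(−n)] / i = 12575 · 5.027357 = 63,219.0124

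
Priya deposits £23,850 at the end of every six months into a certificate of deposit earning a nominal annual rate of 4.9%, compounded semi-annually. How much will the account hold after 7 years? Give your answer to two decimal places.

With 2 periods per year: i = 0.0245, n = 14.
FV = PMT · [(1+i)^n − 1] / i = 23850 · 16.463460 = 392,653.5310

£392,653.53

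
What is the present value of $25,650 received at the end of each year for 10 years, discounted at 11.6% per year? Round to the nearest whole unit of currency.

$147,332

PV = PMT · [1 − (1+i)^(−n)] / i = 25650 · 5.743953 = 147,332.4016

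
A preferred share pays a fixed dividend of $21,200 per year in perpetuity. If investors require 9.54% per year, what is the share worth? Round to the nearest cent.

PV = PMT / i = 21200 / 0.0954 = 222,222.2222

$222,222.22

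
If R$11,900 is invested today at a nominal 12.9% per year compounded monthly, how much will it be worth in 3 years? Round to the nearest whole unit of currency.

R$17,487

i = 0.129/12 = 0.01075 per month; n = 3·12 = 36.
FV = 11,900 × (1 + 0.01075)^36 = 17,487.2678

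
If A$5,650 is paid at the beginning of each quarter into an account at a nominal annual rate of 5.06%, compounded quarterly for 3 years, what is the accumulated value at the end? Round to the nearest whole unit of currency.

Periodic rate i = 0.0506/4 = 0.01265; n = 3 × 4 = 12 periods.
FV = 5650 × [(1+0.01265)^12 − 1] / 0.01265 × (1+i) = 5650 × 13.033947 = 73,641.8023
Payments are at the start of each period, so multiply by (1+i).

A$73,642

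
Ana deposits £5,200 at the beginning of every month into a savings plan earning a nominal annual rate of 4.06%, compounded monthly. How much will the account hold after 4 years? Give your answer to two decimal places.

Periodic rate i = 0.0406/12 = 0.00338333; n = 4 × 12 = 48 periods.
FV = 5200 × [(1+0.00338333)^48 − 1] / 0.00338333 × (1+i) = 5200 × 52.198160 = 271,430.4341
(annuity-due: payments at period start, so ×(1+i).)

£271,430.43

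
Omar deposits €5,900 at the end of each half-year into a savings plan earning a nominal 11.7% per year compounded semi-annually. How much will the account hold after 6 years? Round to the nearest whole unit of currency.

€98,665

i = 0.117/2 = 0.0585 per half-year; n = 6·2 = 12.
FV = PMT · [(1+i)^n − 1] / i = 5900 · 16.722937 = 98,665.3256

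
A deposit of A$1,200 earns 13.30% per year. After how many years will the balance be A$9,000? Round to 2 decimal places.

16.14 years

n = ln(9000/1200) / ln(1+0.133) = ln(7.50000) / 0.124869 = 16.1361 years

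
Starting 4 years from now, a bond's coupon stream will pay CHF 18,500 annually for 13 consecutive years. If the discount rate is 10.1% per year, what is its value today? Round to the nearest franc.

Value one period before first payment (t=3): 18500 × [1 − (1+0.101)^(−13)] / 0.101 = 18500 × 7.066705 = 130,734.0490
PV₀ = 130,734.0490 / (1+0.101)^3 = 130,734.0490 / 1.334633 = 97,955.0330

CHF 97,955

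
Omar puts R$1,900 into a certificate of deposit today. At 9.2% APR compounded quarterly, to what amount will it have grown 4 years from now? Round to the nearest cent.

Periodic rate i = 0.092/4 = 0.023; n = 4 × 4 = 16 periods.
1,900 × (1+0.023)^16 = 1,900 × 1.438832 = 2,733.7811

R$2,733.78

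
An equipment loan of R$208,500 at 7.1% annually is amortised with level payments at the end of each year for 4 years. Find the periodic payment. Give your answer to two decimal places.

R$61,694.08

PMT = 208500 / ( [1 − (1+0.071)^(−4)] / 0.071 ) = 208500 / 3.379579 = 61,694.0819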